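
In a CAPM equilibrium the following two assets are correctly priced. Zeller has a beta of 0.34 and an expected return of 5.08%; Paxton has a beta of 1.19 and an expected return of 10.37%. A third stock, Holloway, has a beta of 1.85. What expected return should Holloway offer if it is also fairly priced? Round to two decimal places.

14.48%

MRP (SML slope) = (10.37% − 5.08%) / (1.19 − 0.34) = 5.29% / 0.85 = 6.2235%
R_f (intercept) = 5.08% − 0.34 × 6.2235% = 2.9640%
E(R_Holloway) = R_f + β × MRP = 2.9640% + 1.85 × 6.2235% = 14.48%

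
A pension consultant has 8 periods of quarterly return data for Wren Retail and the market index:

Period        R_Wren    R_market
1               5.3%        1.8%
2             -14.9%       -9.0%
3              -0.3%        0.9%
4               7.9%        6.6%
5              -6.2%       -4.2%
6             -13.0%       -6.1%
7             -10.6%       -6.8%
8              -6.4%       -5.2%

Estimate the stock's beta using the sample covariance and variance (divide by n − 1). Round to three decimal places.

Mean R_i = (5.3 − 14.9 − 0.3 + 7.9 − 6.2 − 13.0 − 10.6 − 6.4) / 8 = -4.7750%
Mean R_m = (1.8 − 9.0 + 0.9 + 6.6 − 4.2 − 6.1 − 6.8 − 5.2) / 8 = -2.7500%
Σ(R_i − R̄_i)(R_m − R̄_m) = 301.1600  ⇒  Cov = 301.1600 / 7 = 43.0229
Σ(R_m − R̄_m)² = 196.2400  ⇒  Var(R_m) = 196.2400 / 7 = 28.0343
β = Cov / Var(R_m) = 43.0229 / 28.0343 = 1.5347

1.535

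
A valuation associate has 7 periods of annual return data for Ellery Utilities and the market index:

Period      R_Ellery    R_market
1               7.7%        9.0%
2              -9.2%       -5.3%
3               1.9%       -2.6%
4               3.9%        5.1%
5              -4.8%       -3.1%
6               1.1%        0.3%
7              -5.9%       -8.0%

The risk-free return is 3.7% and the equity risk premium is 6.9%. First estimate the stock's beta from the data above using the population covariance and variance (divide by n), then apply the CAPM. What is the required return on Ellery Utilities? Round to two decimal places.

9.93%

Mean R_i = (7.7 − 9.2 + 1.9 + 3.9 − 4.8 + 1.1 − 5.9) / 7 = -0.7571%
Mean R_m = (9.0 − 5.3 − 2.6 + 5.1 − 3.1 + 0.3 − 8.0) / 7 = -0.6571%
Σ(R_i − R̄_i)(R_m − R̄_m) = 191.9371  ⇒  Cov = 191.9371 / 7 = 27.4196
Σ(R_m − R̄_m)² = 212.5371  ⇒  Var(R_m) = 212.5371 / 7 = 30.3624
β = Cov / Var(R_m) = 27.4196 / 30.3624 = 0.9031
E(R) = R_f + β × MRP = 3.7% + 0.9031 × 6.9% = 9.93%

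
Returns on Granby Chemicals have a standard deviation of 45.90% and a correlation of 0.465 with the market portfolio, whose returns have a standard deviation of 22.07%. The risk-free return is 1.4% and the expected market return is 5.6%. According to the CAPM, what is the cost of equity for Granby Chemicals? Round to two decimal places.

5.46%

β = ρ × σ_i / σ_m = 0.465 × 45.90% / 22.07% = 0.9671
MRP = 5.6% − 1.4% = 4.20%
E(R) = 1.4% + 0.9671 × 4.2% = 5.46%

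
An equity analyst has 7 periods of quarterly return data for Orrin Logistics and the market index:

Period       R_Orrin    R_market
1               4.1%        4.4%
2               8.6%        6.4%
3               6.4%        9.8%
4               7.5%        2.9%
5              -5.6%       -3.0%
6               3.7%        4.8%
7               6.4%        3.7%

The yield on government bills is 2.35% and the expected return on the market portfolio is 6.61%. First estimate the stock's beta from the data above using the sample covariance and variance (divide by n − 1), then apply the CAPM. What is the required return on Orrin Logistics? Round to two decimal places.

Mean R_i = (4.1 + 8.6 + 6.4 + 7.5 − 5.6 + 3.7 + 6.4) / 7 = 4.4429%
Mean R_m = (4.4 + 6.4 + 9.8 + 2.9 − 3.0 + 4.8 + 3.7) / 7 = 4.1429%
Σ(R_i − R̄_i)(R_m − R̄_m) = 86.9471  ⇒  Cov = 86.9471 / 6 = 14.4912
Σ(R_m − R̄_m)² = 90.3571  ⇒  Var(R_m) = 90.3571 / 6 = 15.0595
β = Cov / Var(R_m) = 14.4912 / 15.0595 = 0.9623
MRP = 6.61% − 2.35% = 4.26%
E(R) = R_f + β × MRP = 2.35% + 0.9623 × 4.26% = 6.45%

6.45%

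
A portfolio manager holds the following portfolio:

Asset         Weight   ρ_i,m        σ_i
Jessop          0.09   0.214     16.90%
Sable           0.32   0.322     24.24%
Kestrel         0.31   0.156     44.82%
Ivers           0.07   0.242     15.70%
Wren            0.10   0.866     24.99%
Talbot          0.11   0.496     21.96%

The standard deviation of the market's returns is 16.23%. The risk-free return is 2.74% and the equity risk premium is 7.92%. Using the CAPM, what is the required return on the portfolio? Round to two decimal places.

β_Jessop = 0.214 × 16.90% / 16.23% = 0.2228
β_Sable = 0.322 × 24.24% / 16.23% = 0.4809
β_Kestrel = 0.156 × 44.82% / 16.23% = 0.4308
β_Ivers = 0.242 × 15.70% / 16.23% = 0.2341
β_Wren = 0.866 × 24.99% / 16.23% = 1.3334
β_Talbot = 0.496 × 21.96% / 16.23% = 0.6711
β_P = Σ w_i β_i = 0.09×0.2228 + 0.32×0.4809 + 0.31×0.4308 + 0.07×0.2341 + 0.10×1.3334 + 0.11×0.6711 = 0.5310
E(R_P) = R_f + β_P × MRP = 2.74% + 0.5310 × 7.92% = 6.95%

6.95%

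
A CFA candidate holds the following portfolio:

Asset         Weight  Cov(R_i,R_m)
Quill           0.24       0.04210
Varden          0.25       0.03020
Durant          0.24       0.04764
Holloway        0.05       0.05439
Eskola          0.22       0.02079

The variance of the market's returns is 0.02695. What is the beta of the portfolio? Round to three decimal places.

1.350

β_Quill = 0.04210 / 0.02695 = 1.5622
β_Varden = 0.03020 / 0.02695 = 1.1206
β_Durant = 0.04764 / 0.02695 = 1.7677
β_Holloway = 0.05439 / 0.02695 = 2.0182
β_Eskola = 0.02079 / 0.02695 = 0.7714
β_P = Σ w_i β_i = 0.24×1.5622 + 0.25×1.1206 + 0.24×1.7677 + 0.05×2.0182 + 0.22×0.7714 = 1.3499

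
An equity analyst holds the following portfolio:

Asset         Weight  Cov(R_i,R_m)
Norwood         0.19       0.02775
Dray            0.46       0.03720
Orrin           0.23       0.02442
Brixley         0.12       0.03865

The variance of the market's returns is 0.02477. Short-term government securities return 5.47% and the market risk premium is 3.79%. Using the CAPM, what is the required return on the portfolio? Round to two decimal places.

10.46%

β_Norwood = 0.02775 / 0.02477 = 1.1203
β_Dray = 0.03720 / 0.02477 = 1.5018
β_Orrin = 0.02442 / 0.02477 = 0.9859
β_Brixley = 0.03865 / 0.02477 = 1.5604
β_P = Σ w_i β_i = 0.19×1.1203 + 0.46×1.5018 + 0.23×0.9859 + 0.12×1.5604 = 1.3177
E(R_P) = R_f + β_P × MRP = 5.47% + 1.3177 × 3.79% = 10.46%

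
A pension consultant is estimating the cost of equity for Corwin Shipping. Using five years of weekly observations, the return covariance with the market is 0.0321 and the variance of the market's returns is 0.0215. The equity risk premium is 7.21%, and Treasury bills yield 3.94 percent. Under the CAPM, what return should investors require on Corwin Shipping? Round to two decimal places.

β = Cov(R_i, R_m) / Var(R_m) = 0.0321 / 0.0215 = 1.4930
E(R) = R_f + β × MRP = 3.94% + 1.4930 × 7.21% = 14.70%

14.70%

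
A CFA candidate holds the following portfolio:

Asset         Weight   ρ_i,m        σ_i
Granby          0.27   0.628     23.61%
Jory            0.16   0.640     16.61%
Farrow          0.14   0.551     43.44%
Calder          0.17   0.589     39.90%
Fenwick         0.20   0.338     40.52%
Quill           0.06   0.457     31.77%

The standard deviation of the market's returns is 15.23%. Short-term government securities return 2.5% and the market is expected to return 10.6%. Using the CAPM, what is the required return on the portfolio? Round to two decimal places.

β_Granby = 0.628 × 23.61% / 15.23% = 0.9735
β_Jory = 0.640 × 16.61% / 15.23% = 0.6980
β_Farrow = 0.551 × 43.44% / 15.23% = 1.5716
β_Calder = 0.589 × 39.90% / 15.23% = 1.5431
β_Fenwick = 0.338 × 40.52% / 15.23% = 0.8993
β_Quill = 0.457 × 31.77% / 15.23% = 0.9533
β_P = Σ w_i β_i = 0.27×0.9735 + 0.16×0.6980 + 0.14×1.5716 + 0.17×1.5431 + 0.20×0.8993 + 0.06×0.9533 = 1.0939
MRP = 10.6% − 2.5% = 8.10%
E(R_P) = R_f + β_P × MRP = 2.5% + 1.0939 × 8.1% = 11.36%

11.36%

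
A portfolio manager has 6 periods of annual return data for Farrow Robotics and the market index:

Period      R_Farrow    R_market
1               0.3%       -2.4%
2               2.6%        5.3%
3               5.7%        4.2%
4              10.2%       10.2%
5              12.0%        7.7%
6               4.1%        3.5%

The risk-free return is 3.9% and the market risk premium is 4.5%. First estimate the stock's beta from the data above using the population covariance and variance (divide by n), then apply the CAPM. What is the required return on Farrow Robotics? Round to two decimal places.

Mean R_i = (0.3 + 2.6 + 5.7 + 10.2 + 12.0 + 4.1) / 6 = 5.8167%
Mean R_m = (-2.4 + 5.3 + 4.2 + 10.2 + 7.7 + 3.5) / 6 = 4.7500%
Σ(R_i − R̄_i)(R_m − R̄_m) = 82.0150  ⇒  Cov = 82.0150 / 6 = 13.6692
Σ(R_m − R̄_m)² = 91.6950  ⇒  Var(R_m) = 91.6950 / 6 = 15.2825
β = Cov / Var(R_m) = 13.6692 / 15.2825 = 0.8944
E(R) = R_f + β × MRP = 3.9% + 0.8944 × 4.5% = 7.92%

7.92%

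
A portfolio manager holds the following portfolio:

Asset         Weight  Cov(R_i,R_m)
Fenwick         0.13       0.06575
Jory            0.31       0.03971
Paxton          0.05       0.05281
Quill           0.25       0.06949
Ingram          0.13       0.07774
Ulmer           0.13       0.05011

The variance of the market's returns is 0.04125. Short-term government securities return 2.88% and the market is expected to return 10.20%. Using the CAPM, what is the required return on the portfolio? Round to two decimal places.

13.08%

β_Fenwick = 0.06575 / 0.04125 = 1.5939
β_Jory = 0.03971 / 0.04125 = 0.9627
β_Paxton = 0.05281 / 0.04125 = 1.2802
β_Quill = 0.06949 / 0.04125 = 1.6846
β_Ingram = 0.07774 / 0.04125 = 1.8846
β_Ulmer = 0.05011 / 0.04125 = 1.2148
β_P = Σ w_i β_i = 0.13×1.5939 + 0.31×0.9627 + 0.05×1.2802 + 0.25×1.6846 + 0.13×1.8846 + 0.13×1.2148 = 1.3937
MRP = 10.20% − 2.88% = 7.32%
E(R_P) = R_f + β_P × MRP = 2.88% + 1.3937 × 7.32% = 13.08%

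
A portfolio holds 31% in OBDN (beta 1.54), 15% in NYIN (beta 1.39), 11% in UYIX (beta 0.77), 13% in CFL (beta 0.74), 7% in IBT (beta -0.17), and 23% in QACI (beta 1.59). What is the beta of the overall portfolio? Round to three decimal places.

β_P = Σ w_i β_i = 0.31×1.54 + 0.15×1.39 + 0.11×0.77 + 0.13×0.74 + 0.07×-0.17 + 0.23×1.59 = 1.2206

1.221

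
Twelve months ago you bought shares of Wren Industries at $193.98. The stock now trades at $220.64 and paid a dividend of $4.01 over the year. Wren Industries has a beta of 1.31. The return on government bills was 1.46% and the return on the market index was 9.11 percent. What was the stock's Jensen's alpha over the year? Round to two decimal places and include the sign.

+4.33%

Realised HPR = (P1 + D1 − P0) / P0 = (220.64 + 4.01 − 193.98) / 193.98 = 30.67 / 193.98 = 15.8109%
MRP = 9.11% − 1.46% = 7.65%
CAPM required = R_f + β·MRP = 1.46% + 1.31 × 7.65% = 11.4815%
α = realised − required = 15.8109% − 11.4815% = +4.33%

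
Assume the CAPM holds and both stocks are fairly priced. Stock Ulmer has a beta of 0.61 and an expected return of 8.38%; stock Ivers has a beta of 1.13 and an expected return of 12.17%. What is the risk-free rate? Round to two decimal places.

Both satisfy E(R) = R_f + β·MRP, so the slope of the SML is
MRP = (12.17% − 8.38%) / (1.13 − 0.61) = 3.79% / 0.52 = 7.2885%
R_f = E(R_Ulmer) − β_Ulmer·MRP = 8.38% − 0.61 × 7.2885% = 3.9340%

3.93%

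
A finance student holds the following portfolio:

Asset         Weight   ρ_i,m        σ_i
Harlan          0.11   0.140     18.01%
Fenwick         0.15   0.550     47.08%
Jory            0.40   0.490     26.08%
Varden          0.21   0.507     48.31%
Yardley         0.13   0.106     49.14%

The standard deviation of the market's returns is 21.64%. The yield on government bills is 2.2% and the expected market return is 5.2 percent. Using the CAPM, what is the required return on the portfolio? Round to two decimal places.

4.29%

β_Harlan = 0.140 × 18.01% / 21.64% = 0.1165
β_Fenwick = 0.550 × 47.08% / 21.64% = 1.1966
β_Jory = 0.490 × 26.08% / 21.64% = 0.5905
β_Varden = 0.507 × 48.31% / 21.64% = 1.1318
β_Yardley = 0.106 × 49.14% / 21.64% = 0.2407
β_P = Σ w_i β_i = 0.11×0.1165 + 0.15×1.1966 + 0.40×0.5905 + 0.21×1.1318 + 0.13×0.2407 = 0.6975
MRP = 5.2% − 2.2% = 3.00%
E(R_P) = R_f + β_P × MRP = 2.2% + 0.6975 × 3.0% = 4.29%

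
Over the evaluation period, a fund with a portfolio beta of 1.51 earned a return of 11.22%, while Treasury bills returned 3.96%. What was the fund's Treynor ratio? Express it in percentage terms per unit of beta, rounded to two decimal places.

4.81%

Treynor = (R_P − R_f) / β_P = (11.22% − 3.96%) / 1.5100 = 7.26% / 1.5100 = 4.81%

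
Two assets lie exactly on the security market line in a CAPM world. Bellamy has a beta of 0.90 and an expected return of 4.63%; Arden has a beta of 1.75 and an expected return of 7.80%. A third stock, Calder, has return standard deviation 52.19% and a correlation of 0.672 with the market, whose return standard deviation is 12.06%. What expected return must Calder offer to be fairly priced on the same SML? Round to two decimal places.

12.12%

MRP = (7.80% − 4.63%) / (1.75 − 0.90) = 3.7294%
R_f = 4.63% − 0.90 × 3.7294% = 1.2735%
β_Calder = ρ·σ_i/σ_m = 0.672 × 52.19 / 12.06 = 2.9081
E(R_Calder) = R_f + β × MRP = 1.2735% + 2.9081 × 3.7294% = 12.12%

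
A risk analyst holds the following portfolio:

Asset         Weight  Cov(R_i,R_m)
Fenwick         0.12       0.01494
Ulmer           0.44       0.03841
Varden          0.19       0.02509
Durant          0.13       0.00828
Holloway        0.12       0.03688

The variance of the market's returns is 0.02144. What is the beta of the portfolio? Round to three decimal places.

1.351

β_Fenwick = 0.01494 / 0.02144 = 0.6968
β_Ulmer = 0.03841 / 0.02144 = 1.7915
β_Varden = 0.02509 / 0.02144 = 1.1702
β_Durant = 0.00828 / 0.02144 = 0.3862
β_Holloway = 0.03688 / 0.02144 = 1.7201
β_P = Σ w_i β_i = 0.12×0.6968 + 0.44×1.7915 + 0.19×1.1702 + 0.13×0.3862 + 0.12×1.7201 = 1.3508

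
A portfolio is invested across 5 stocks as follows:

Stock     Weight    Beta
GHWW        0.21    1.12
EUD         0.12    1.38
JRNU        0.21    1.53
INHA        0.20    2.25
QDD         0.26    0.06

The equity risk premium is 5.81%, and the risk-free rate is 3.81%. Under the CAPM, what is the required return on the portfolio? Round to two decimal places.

10.71%

β_P = Σ w_i β_i = 0.21×1.12 + 0.12×1.38 + 0.21×1.53 + 0.20×2.25 + 0.26×0.06 = 1.1877
E(R_P) = R_f + β_P × MRP = 3.81% + 1.1877 × 5.81% = 10.71%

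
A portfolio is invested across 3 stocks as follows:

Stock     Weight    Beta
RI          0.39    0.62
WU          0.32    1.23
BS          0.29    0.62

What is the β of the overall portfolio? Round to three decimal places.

β_P = Σ w_i β_i = 0.39×0.62 + 0.32×1.23 + 0.29×0.62 = 0.8152

0.815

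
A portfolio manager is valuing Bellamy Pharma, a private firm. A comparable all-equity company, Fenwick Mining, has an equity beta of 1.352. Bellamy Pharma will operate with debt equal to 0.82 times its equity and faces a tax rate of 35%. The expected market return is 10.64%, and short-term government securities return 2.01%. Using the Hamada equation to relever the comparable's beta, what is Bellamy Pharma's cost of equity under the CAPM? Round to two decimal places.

β_L = β_U × [1 + (1 − t)(D/E)] = 1.352 × [1 + (1 − 0.35) × 0.82]
    = 1.352 × [1 + 0.65 × 0.82] = 1.352 × 1.5330 = 2.0726
MRP = 10.64% − 2.01% = 8.63%
E(R) = R_f + β_L × MRP = 2.01% + 2.0726 × 8.63% = 19.90%

19.90%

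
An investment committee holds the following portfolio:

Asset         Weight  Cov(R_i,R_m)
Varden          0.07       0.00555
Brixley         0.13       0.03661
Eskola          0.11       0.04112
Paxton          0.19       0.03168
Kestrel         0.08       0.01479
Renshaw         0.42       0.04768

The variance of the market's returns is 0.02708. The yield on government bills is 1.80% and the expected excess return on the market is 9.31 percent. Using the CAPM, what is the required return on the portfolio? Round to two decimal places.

14.49%

β_Varden = 0.00555 / 0.02708 = 0.2049
β_Brixley = 0.03661 / 0.02708 = 1.3519
β_Eskola = 0.04112 / 0.02708 = 1.5185
β_Paxton = 0.03168 / 0.02708 = 1.1699
β_Kestrel = 0.01479 / 0.02708 = 0.5462
β_Renshaw = 0.04768 / 0.02708 = 1.7607
β_P = Σ w_i β_i = 0.07×0.2049 + 0.13×1.3519 + 0.11×1.5185 + 0.19×1.1699 + 0.08×0.5462 + 0.42×1.7607 = 1.3626
E(R_P) = R_f + β_P × MRP = 1.80% + 1.3626 × 9.31% = 14.49%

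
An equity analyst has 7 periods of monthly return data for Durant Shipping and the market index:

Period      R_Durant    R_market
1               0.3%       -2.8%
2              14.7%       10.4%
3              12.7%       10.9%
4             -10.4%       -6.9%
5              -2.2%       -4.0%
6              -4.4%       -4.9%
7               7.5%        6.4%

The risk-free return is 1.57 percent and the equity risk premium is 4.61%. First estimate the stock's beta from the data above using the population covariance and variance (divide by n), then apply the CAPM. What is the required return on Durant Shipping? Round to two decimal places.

7.04%

Mean R_i = (0.3 + 14.7 + 12.7 − 10.4 − 2.2 − 4.4 + 7.5) / 7 = 2.6000%
Mean R_m = (-2.8 + 10.4 + 10.9 − 6.9 − 4.0 − 4.9 + 6.4) / 7 = 1.3000%
Σ(R_i − R̄_i)(R_m − R̄_m) = 416.9300  ⇒  Cov = 416.9300 / 7 = 59.5614
Σ(R_m − R̄_m)² = 351.5600  ⇒  Var(R_m) = 351.5600 / 7 = 50.2229
β = Cov / Var(R_m) = 59.5614 / 50.2229 = 1.1859
E(R) = R_f + β × MRP = 1.57% + 1.1859 × 4.61% = 7.04%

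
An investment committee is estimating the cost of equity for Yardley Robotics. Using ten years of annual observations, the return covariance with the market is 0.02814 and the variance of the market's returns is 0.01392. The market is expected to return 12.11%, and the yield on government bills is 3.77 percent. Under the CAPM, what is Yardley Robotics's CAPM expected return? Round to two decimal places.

β = Cov(R_i, R_m) / Var(R_m) = 0.02814 / 0.01392 = 2.0216
MRP = 12.11% − 3.77% = 8.34%
E(R) = R_f + β × MRP = 3.77% + 2.0216 × 8.34% = 20.63%

20.63%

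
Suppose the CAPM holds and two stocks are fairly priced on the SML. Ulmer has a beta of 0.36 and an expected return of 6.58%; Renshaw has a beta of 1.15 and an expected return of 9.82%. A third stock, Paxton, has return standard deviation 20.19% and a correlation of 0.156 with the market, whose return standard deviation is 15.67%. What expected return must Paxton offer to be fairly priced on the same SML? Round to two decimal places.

5.93%

MRP = (9.82% − 6.58%) / (1.15 − 0.36) = 4.1013%
R_f = 6.58% − 0.36 × 4.1013% = 5.1035%
β_Paxton = ρ·σ_i/σ_m = 0.156 × 20.19 / 15.67 = 0.2010
E(R_Paxton) = R_f + β × MRP = 5.1035% + 0.2010 × 4.1013% = 5.93%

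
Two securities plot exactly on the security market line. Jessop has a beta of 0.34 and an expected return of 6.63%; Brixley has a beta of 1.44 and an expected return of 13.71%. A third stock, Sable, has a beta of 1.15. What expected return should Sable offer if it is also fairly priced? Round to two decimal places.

MRP (SML slope) = (13.71% − 6.63%) / (1.44 − 0.34) = 7.08% / 1.10 = 6.4364%
R_f (intercept) = 6.63% − 0.34 × 6.4364% = 4.4416%
E(R_Sable) = R_f + β × MRP = 4.4416% + 1.15 × 6.4364% = 11.84%

11.84%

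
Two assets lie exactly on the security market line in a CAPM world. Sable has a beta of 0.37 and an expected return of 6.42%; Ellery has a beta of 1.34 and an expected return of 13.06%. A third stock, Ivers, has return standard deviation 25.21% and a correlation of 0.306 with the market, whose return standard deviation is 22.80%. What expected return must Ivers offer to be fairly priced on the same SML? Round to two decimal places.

6.20%

MRP = (13.06% − 6.42%) / (1.34 − 0.37) = 6.8454%
R_f = 6.42% − 0.37 × 6.8454% = 3.8872%
β_Ivers = ρ·σ_i/σ_m = 0.306 × 25.21 / 22.80 = 0.3383
E(R_Ivers) = R_f + β × MRP = 3.8872% + 0.3383 × 6.8454% = 6.20%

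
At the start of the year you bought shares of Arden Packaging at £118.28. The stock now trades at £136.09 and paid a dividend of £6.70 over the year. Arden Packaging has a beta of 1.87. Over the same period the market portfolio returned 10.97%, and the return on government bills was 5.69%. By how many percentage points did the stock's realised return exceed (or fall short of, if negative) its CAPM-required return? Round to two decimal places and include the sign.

Realised HPR = (P1 + D1 − P0) / P0 = (136.09 + 6.70 − 118.28) / 118.28 = 24.51 / 118.28 = 20.7220%
MRP = 10.97% − 5.69% = 5.28%
CAPM required = R_f + β·MRP = 5.69% + 1.87 × 5.28% = 15.5636%
α = realised − required = 20.7220% − 15.5636% = +5.16%

+5.16%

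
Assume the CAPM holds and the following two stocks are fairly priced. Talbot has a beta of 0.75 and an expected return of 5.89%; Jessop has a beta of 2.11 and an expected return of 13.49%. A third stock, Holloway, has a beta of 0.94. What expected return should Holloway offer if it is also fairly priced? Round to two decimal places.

6.95%

MRP (SML slope) = (13.49% − 5.89%) / (2.11 − 0.75) = 7.60% / 1.36 = 5.5882%
R_f (intercept) = 5.89% − 0.75 × 5.5882% = 1.6989%
E(R_Holloway) = R_f + β × MRP = 1.6989% + 0.94 × 5.5882% = 6.95%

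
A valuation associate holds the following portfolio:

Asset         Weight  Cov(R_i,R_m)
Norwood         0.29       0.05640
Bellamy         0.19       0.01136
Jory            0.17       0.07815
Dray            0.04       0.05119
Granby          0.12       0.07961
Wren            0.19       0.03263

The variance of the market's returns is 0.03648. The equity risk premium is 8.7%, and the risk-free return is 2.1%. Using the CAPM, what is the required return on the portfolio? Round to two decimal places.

β_Norwood = 0.05640 / 0.03648 = 1.5461
β_Bellamy = 0.01136 / 0.03648 = 0.3114
β_Jory = 0.07815 / 0.03648 = 2.1423
β_Dray = 0.05119 / 0.03648 = 1.4032
β_Granby = 0.07961 / 0.03648 = 2.1823
β_Wren = 0.03263 / 0.03648 = 0.8945
β_P = Σ w_i β_i = 0.29×1.5461 + 0.19×0.3114 + 0.17×2.1423 + 0.04×1.4032 + 0.12×2.1823 + 0.19×0.8945 = 1.3597
E(R_P) = R_f + β_P × MRP = 2.1% + 1.3597 × 8.7% = 13.93%

13.93%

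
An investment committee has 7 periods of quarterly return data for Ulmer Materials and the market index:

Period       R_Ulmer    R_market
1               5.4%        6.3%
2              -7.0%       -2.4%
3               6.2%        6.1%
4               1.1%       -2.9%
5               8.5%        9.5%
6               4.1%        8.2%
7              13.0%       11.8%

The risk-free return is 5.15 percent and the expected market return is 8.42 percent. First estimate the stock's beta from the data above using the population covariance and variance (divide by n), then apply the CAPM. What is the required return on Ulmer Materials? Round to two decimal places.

8.31%

Mean R_i = (5.4 − 7.0 + 6.2 + 1.1 + 8.5 + 4.1 + 13.0) / 7 = 4.4714%
Mean R_m = (6.3 − 2.4 + 6.1 − 2.9 + 9.5 + 8.2 + 11.8) / 7 = 5.2286%
Σ(R_i − R̄_i)(R_m − R̄_m) = 189.5657  ⇒  Cov = 189.5657 / 7 = 27.0808
Σ(R_m − R̄_m)² = 196.4343  ⇒  Var(R_m) = 196.4343 / 7 = 28.0620
β = Cov / Var(R_m) = 27.0808 / 28.0620 = 0.9650
MRP = 8.42% − 5.15% = 3.27%
E(R) = R_f + β × MRP = 5.15% + 0.9650 × 3.27% = 8.31%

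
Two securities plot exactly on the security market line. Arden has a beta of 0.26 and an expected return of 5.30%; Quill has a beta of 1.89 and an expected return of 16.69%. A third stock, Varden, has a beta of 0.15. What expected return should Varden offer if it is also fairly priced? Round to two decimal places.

MRP (SML slope) = (16.69% − 5.30%) / (1.89 − 0.26) = 11.39% / 1.63 = 6.9877%
R_f (intercept) = 5.30% − 0.26 × 6.9877% = 3.4832%
E(R_Varden) = R_f + β × MRP = 3.4832% + 0.15 × 6.9877% = 4.53%

4.53%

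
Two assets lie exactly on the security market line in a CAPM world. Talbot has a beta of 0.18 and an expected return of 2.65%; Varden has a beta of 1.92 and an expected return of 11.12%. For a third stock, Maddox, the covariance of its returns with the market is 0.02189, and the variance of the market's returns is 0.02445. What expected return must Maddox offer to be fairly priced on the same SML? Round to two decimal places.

6.13%

MRP = (11.12% − 2.65%) / (1.92 − 0.18) = 4.8678%
R_f = 2.65% − 0.18 × 4.8678% = 1.7738%
β_Maddox = Cov / Var(R_m) = 0.02189 / 0.02445 = 0.8953
E(R_Maddox) = R_f + β × MRP = 1.7738% + 0.8953 × 4.8678% = 6.13%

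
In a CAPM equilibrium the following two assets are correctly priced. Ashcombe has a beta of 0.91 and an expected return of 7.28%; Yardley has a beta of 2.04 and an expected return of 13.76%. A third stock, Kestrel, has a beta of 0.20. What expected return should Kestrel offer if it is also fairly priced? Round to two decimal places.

3.21%

MRP (SML slope) = (13.76% − 7.28%) / (2.04 − 0.91) = 6.48% / 1.13 = 5.7345%
R_f (intercept) = 7.28% − 0.91 × 5.7345% = 2.0616%
E(R_Kestrel) = R_f + β × MRP = 2.0616% + 0.20 × 5.7345% = 3.21%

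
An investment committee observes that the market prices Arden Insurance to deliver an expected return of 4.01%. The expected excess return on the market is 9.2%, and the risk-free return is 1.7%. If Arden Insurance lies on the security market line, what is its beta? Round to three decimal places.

0.251

β = (E(R) − R_f) / MRP = (4.01% − 1.7%) / 9.2% = 2.31% / 9.2% = 0.251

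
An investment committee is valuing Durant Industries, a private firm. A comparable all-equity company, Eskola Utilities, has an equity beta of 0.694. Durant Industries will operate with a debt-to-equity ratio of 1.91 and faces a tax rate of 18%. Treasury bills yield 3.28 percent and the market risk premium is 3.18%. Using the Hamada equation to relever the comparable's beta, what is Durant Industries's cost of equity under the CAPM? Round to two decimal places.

8.94%

β_L = β_U × [1 + (1 − t)(D/E)] = 0.694 × [1 + (1 − 0.18) × 1.91]
    = 0.694 × [1 + 0.82 × 1.91] = 0.694 × 2.5662 = 1.7809
E(R) = R_f + β_L × MRP = 3.28% + 1.7809 × 3.18% = 8.94%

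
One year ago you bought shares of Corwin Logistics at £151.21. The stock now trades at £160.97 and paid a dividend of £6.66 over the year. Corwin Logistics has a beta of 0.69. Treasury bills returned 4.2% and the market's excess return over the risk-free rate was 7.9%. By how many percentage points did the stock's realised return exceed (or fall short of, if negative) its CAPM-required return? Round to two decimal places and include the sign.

+1.21%

Realised HPR = (P1 + D1 − P0) / P0 = (160.97 + 6.66 − 151.21) / 151.21 = 16.42 / 151.21 = 10.8591%
CAPM required = R_f + β·MRP = 4.2% + 0.69 × 7.9% = 9.6510%
α = realised − required = 10.8591% − 9.6510% = +1.21%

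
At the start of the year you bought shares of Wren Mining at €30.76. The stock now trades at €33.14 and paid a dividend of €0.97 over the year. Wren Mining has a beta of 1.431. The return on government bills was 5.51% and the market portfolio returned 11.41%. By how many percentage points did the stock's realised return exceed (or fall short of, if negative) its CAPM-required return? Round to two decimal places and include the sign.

-3.06%

Realised HPR = (P1 + D1 − P0) / P0 = (33.14 + 0.97 − 30.76) / 30.76 = 3.35 / 30.76 = 10.8908%
MRP = 11.41% − 5.51% = 5.90%
CAPM required = R_f + β·MRP = 5.51% + 1.431 × 5.90% = 13.95290%
α = realised − required = 10.8908% − 13.95290% = -3.06%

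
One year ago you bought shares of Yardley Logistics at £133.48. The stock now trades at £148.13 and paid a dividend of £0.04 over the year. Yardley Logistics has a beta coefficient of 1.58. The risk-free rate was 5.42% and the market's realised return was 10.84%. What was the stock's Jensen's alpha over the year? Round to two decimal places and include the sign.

Realised HPR = (P1 + D1 − P0) / P0 = (148.13 + 0.04 − 133.48) / 133.48 = 14.69 / 133.48 = 11.0054%
MRP = 10.84% − 5.42% = 5.42%
CAPM required = R_f + β·MRP = 5.42% + 1.58 × 5.42% = 13.9836%
α = realised − required = 11.0054% − 13.9836% = -2.98%

-2.98%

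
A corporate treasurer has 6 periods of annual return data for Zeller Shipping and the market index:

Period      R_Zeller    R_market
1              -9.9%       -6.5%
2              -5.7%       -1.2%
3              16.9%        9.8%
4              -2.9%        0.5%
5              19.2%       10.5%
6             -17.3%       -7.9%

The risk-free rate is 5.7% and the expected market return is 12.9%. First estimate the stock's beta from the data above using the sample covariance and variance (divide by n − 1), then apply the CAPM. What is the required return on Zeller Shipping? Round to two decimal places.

19.10%

Mean R_i = (-9.9 − 5.7 + 16.9 − 2.9 + 19.2 − 17.3) / 6 = 0.0500%
Mean R_m = (-6.5 − 1.2 + 9.8 + 0.5 + 10.5 − 7.9) / 6 = 0.8667%
Σ(R_i − R̄_i)(R_m − R̄_m) = 573.3700  ⇒  Cov = 573.3700 / 5 = 114.6740
Σ(R_m − R̄_m)² = 308.1333  ⇒  Var(R_m) = 308.1333 / 5 = 61.6267
β = Cov / Var(R_m) = 114.6740 / 61.6267 = 1.8608
MRP = 12.9% − 5.7% = 7.20%
E(R) = R_f + β × MRP = 5.7% + 1.8608 × 7.2% = 19.10%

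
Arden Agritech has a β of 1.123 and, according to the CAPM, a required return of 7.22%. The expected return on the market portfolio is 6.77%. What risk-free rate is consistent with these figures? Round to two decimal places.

3.11%

E(R) = R_f + β(E(R_m) − R_f) = R_f(1 − β) + β·E(R_m)
7.22% = R_f × (1 − 1.123) + 1.123 × 6.77%
7.22% = R_f × -0.123 + 7.60271%
R_f = (7.22% − 7.60271%) / -0.123 = 3.11%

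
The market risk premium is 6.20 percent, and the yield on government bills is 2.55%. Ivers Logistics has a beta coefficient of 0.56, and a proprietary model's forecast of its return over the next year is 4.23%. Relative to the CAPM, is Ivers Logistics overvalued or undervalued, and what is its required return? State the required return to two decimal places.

Overvalued; required return 6.02%

Required return = R_f + β·MRP = 2.55% + 0.56 × 6.20% = 6.02%
Forecast 4.23% < required 6.02% → the stock plots below the SML → overvalued.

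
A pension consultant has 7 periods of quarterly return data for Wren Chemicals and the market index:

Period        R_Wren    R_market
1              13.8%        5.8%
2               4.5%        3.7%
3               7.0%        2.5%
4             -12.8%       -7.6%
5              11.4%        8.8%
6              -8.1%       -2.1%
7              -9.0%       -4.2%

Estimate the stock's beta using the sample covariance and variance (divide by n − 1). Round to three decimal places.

Mean R_i = (13.8 + 4.5 + 7.0 − 12.8 + 11.4 − 8.1 − 9.0) / 7 = 0.9714%
Mean R_m = (5.8 + 3.7 + 2.5 − 7.6 + 8.8 − 2.1 − 4.2) / 7 = 0.9857%
Σ(R_i − R̄_i)(R_m − R̄_m) = 359.8971  ⇒  Cov = 359.8971 / 6 = 59.9829
Σ(R_m − R̄_m)² = 204.0286  ⇒  Var(R_m) = 204.0286 / 6 = 34.0048
β = Cov / Var(R_m) = 59.9829 / 34.0048 = 1.7640

1.764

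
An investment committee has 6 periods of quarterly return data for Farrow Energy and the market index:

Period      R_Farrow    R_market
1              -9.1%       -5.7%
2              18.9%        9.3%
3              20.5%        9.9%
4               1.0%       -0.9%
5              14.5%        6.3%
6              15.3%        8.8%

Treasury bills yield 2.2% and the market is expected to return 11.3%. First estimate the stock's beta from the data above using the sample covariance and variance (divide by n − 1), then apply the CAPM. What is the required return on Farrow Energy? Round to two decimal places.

18.62%

Mean R_i = (-9.1 + 18.9 + 20.5 + 1.0 + 14.5 + 15.3) / 6 = 10.1833%
Mean R_m = (-5.7 + 9.3 + 9.9 − 0.9 + 6.3 + 8.8) / 6 = 4.6167%
Σ(R_i − R̄_i)(R_m − R̄_m) = 373.6017  ⇒  Cov = 373.6017 / 5 = 74.7203
Σ(R_m − R̄_m)² = 207.0483  ⇒  Var(R_m) = 207.0483 / 5 = 41.4097
β = Cov / Var(R_m) = 74.7203 / 41.4097 = 1.8044
MRP = 11.3% − 2.2% = 9.10%
E(R) = R_f + β × MRP = 2.2% + 1.8044 × 9.1% = 18.62%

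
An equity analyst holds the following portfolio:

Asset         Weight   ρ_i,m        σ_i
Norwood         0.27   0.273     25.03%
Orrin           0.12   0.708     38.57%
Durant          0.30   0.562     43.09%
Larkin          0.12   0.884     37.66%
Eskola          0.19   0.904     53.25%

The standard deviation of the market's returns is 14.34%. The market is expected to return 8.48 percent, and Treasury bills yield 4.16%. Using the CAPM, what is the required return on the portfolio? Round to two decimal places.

β_Norwood = 0.273 × 25.03% / 14.34% = 0.4765
β_Orrin = 0.708 × 38.57% / 14.34% = 1.9043
β_Durant = 0.562 × 43.09% / 14.34% = 1.6887
β_Larkin = 0.884 × 37.66% / 14.34% = 2.3216
β_Eskola = 0.904 × 53.25% / 14.34% = 3.3569
β_P = Σ w_i β_i = 0.27×0.4765 + 0.12×1.9043 + 0.30×1.6887 + 0.12×2.3216 + 0.19×3.3569 = 1.7802
MRP = 8.48% − 4.16% = 4.32%
E(R_P) = R_f + β_P × MRP = 4.16% + 1.7802 × 4.32% = 11.85%

11.85%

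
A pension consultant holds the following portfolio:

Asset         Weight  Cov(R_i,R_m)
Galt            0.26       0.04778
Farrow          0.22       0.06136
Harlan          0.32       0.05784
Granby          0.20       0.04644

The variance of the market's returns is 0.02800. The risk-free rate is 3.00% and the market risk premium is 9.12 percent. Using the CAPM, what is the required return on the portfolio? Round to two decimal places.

20.50%

β_Galt = 0.04778 / 0.02800 = 1.7064
β_Farrow = 0.06136 / 0.02800 = 2.1914
β_Harlan = 0.05784 / 0.02800 = 2.0657
β_Granby = 0.04644 / 0.02800 = 1.6586
β_P = Σ w_i β_i = 0.26×1.7064 + 0.22×2.1914 + 0.32×2.0657 + 0.20×1.6586 = 1.9185
E(R_P) = R_f + β_P × MRP = 3.00% + 1.9185 × 9.12% = 20.50%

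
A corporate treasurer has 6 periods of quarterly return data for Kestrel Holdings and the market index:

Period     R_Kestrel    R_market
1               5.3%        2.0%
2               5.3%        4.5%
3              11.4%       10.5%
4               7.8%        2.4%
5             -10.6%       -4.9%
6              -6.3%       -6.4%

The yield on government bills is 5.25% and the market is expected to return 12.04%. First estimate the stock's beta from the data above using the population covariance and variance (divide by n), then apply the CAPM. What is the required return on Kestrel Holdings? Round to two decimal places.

Mean R_i = (5.3 + 5.3 + 11.4 + 7.8 − 10.6 − 6.3) / 6 = 2.1500%
Mean R_m = (2.0 + 4.5 + 10.5 + 2.4 − 4.9 − 6.4) / 6 = 1.3500%
Σ(R_i − R̄_i)(R_m − R̄_m) = 247.7150  ⇒  Cov = 247.7150 / 6 = 41.2858
Σ(R_m − R̄_m)² = 194.2950  ⇒  Var(R_m) = 194.2950 / 6 = 32.3825
β = Cov / Var(R_m) = 41.2858 / 32.3825 = 1.2749
MRP = 12.04% − 5.25% = 6.79%
E(R) = R_f + β × MRP = 5.25% + 1.2749 × 6.79% = 13.91%

13.91%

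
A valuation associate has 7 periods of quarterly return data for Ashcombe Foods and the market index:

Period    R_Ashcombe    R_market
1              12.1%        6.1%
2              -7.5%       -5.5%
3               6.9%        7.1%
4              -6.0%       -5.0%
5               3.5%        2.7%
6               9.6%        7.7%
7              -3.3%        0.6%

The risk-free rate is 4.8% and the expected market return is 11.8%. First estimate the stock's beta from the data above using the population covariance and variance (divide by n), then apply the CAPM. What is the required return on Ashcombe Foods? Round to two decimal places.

14.19%

Mean R_i = (12.1 − 7.5 + 6.9 − 6.0 + 3.5 + 9.6 − 3.3) / 7 = 2.1857%
Mean R_m = (6.1 − 5.5 + 7.1 − 5.0 + 2.7 + 7.7 + 0.6) / 7 = 1.9571%
Σ(R_i − R̄_i)(R_m − R̄_m) = 245.4957  ⇒  Cov = 245.4957 / 7 = 35.0708
Σ(R_m − R̄_m)² = 182.9971  ⇒  Var(R_m) = 182.9971 / 7 = 26.1424
β = Cov / Var(R_m) = 35.0708 / 26.1424 = 1.3415
MRP = 11.8% − 4.8% = 7.00%
E(R) = R_f + β × MRP = 4.8% + 1.3415 × 7.0% = 14.19%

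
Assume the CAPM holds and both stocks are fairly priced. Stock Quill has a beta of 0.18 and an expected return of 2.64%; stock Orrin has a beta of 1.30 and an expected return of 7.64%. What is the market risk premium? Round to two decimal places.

4.46%

Both satisfy E(R) = R_f + β·MRP, so the slope of the SML is
MRP = (7.64% − 2.64%) / (1.30 − 0.18) = 5.00% / 1.12 = 4.4643%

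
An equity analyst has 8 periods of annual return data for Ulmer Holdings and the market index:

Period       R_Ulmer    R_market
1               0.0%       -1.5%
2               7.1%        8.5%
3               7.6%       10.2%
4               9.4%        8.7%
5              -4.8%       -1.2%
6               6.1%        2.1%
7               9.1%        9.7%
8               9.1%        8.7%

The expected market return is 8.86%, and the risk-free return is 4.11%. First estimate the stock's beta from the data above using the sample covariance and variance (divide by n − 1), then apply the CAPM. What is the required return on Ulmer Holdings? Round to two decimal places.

Mean R_i = (0.0 + 7.1 + 7.6 + 9.4 − 4.8 + 6.1 + 9.1 + 9.1) / 8 = 5.4500%
Mean R_m = (-1.5 + 8.5 + 10.2 + 8.7 − 1.2 + 2.1 + 9.7 + 8.7) / 8 = 5.6500%
Σ(R_i − R̄_i)(R_m − R̄_m) = 159.3200  ⇒  Cov = 159.3200 / 7 = 22.7600
Σ(R_m − R̄_m)² = 174.4800  ⇒  Var(R_m) = 174.4800 / 7 = 24.9257
β = Cov / Var(R_m) = 22.7600 / 24.9257 = 0.9131
MRP = 8.86% − 4.11% = 4.75%
E(R) = R_f + β × MRP = 4.11% + 0.9131 × 4.75% = 8.45%

8.45%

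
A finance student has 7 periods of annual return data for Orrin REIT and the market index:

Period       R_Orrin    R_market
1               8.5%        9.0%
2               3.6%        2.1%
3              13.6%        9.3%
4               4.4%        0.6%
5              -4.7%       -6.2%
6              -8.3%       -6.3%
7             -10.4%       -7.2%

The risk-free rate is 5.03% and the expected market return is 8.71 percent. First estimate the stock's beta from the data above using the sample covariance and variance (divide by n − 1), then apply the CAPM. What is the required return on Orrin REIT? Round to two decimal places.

Mean R_i = (8.5 + 3.6 + 13.6 + 4.4 − 4.7 − 8.3 − 10.4) / 7 = 0.9571%
Mean R_m = (9.0 + 2.1 + 9.3 + 0.6 − 6.2 − 6.3 − 7.2) / 7 = 0.1857%
Σ(R_i − R̄_i)(R_m − R̄_m) = 368.2457  ⇒  Cov = 368.2457 / 6 = 61.3743
Σ(R_m − R̄_m)² = 301.9886  ⇒  Var(R_m) = 301.9886 / 6 = 50.3314
β = Cov / Var(R_m) = 61.3743 / 50.3314 = 1.2194
MRP = 8.71% − 5.03% = 3.68%
E(R) = R_f + β × MRP = 5.03% + 1.2194 × 3.68% = 9.52%

9.52%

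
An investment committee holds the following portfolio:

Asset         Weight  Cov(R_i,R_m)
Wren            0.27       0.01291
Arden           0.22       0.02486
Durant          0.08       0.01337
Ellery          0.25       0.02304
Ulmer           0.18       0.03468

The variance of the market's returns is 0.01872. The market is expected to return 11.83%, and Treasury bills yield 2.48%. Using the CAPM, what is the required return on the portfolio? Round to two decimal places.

13.48%

β_Wren = 0.01291 / 0.01872 = 0.6896
β_Arden = 0.02486 / 0.01872 = 1.3280
β_Durant = 0.01337 / 0.01872 = 0.7142
β_Ellery = 0.02304 / 0.01872 = 1.2308
β_Ulmer = 0.03468 / 0.01872 = 1.8526
β_P = Σ w_i β_i = 0.27×0.6896 + 0.22×1.3280 + 0.08×0.7142 + 0.25×1.2308 + 0.18×1.8526 = 1.1767
MRP = 11.83% − 2.48% = 9.35%
E(R_P) = R_f + β_P × MRP = 2.48% + 1.1767 × 9.35% = 13.48%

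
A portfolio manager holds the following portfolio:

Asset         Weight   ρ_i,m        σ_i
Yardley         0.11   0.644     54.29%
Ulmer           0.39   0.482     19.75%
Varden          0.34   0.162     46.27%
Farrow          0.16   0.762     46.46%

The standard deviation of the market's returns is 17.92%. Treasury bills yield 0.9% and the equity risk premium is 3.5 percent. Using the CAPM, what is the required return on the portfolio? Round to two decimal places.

β_Yardley = 0.644 × 54.29% / 17.92% = 1.9510
β_Ulmer = 0.482 × 19.75% / 17.92% = 0.5312
β_Varden = 0.162 × 46.27% / 17.92% = 0.4183
β_Farrow = 0.762 × 46.46% / 17.92% = 1.9756
β_P = Σ w_i β_i = 0.11×1.9510 + 0.39×0.5312 + 0.34×0.4183 + 0.16×1.9756 = 0.8801
E(R_P) = R_f + β_P × MRP = 0.9% + 0.8801 × 3.5% = 3.98%

3.98%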